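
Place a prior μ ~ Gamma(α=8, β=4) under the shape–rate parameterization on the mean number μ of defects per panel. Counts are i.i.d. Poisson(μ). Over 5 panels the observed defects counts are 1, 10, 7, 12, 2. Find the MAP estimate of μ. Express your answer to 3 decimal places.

Σxᵢ = 1+10+7+12+2 = 32, with n = 5.
Posterior ∝ μ^7e^(−4μ) · μ^32e^(−5μ) = μ^39e^(−9μ), i.e. Gamma(shape=40, rate=9).
The mode of a Gamma(a, b) with a ≥ 1 (shape–rate) is (a−1)/b = 39/9 ≈ 4.333.

μ̂_MAP = 4.333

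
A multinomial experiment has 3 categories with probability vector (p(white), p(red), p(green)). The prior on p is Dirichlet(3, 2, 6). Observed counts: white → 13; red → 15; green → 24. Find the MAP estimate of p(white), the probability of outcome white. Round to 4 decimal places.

The posterior is Dirichlet(αᵢ + nᵢ) = Dirichlet(16, 17, 30).
For a Dirichlet(a₁,…,a_K) with all aᵢ > 1, the mode has j-th component (aⱼ − 1)/(Σaᵢ − K).
Here Σaᵢ = 63 and K = 3, so p(white) = (16 − 1)/(63 − 3) = 15/60 ≈ 0.2500.

MAP estimate of p(white) = 0.2500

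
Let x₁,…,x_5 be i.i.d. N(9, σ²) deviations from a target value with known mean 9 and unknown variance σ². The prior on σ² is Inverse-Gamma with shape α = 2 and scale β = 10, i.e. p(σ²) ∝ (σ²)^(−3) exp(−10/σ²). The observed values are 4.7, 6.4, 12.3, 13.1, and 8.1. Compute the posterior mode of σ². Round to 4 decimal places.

Sum of squared deviations about the known mean: SS = (4.7−9)² + (6.4−9)² + (12.3−9)² + (13.1−9)² + (8.1−9)² = 53.76.
The Normal likelihood contributes (σ²)^(−n/2) exp(−SS/(2σ²)), so the posterior is Inverse-Gamma(α + n/2, β + SS/2) = Inverse-Gamma(4.5, 36.88).
The mode of Inverse-Gamma(a, b) is b/(a+1) = 36.88/5.5 ≈ 6.7055.

σ̂²_MAP = 6.7055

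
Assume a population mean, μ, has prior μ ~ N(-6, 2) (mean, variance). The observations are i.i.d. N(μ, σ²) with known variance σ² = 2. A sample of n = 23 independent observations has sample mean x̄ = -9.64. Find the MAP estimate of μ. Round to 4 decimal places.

μ̂_MAP = -9.4883

n = 23, x̄ = -9.64.
For a Normal prior and Normal likelihood with known variance, the posterior is Normal; its mode equals its mean, the precision-weighted average.
Prior precision 1/σ₀² = 1/2 = 0.5; data precision n/σ² = 23/2 = 11.5.
μ̂ = (0.5·(-6) + 11.5·(-9.64)) / (0.5 + 11.5) = (-113.86)/12 = -5693/600 ≈ -9.4883.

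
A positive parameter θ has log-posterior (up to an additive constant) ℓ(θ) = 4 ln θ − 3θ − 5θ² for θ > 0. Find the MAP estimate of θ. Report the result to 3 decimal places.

θ̂_MAP = 0.500

ℓ'(θ) = 4/θ − 3 − 10θ. Setting this to zero and multiplying by θ: 10θ² + 3θ − 4 = 0.
θ = (−3 + √(3² + 4·10·4)) / (2·10) = (−3 + √169) / 20 = (−3 + 13)/20 = 1/2.
ℓ''(θ) = −4/θ² − 10 < 0, confirming a maximum.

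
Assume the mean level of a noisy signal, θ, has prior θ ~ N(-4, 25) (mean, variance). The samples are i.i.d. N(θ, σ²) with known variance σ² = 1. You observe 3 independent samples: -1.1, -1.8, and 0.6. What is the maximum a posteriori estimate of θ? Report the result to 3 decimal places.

θ̂_MAP = -0.809

n = 3; x̄ = ((-1.1) + (-1.8) + 0.6)/3 = -2.3/3 = -23/30 ≈ -0.7667.
For a Normal prior and Normal likelihood with known variance, the posterior is Normal; its mode equals its mean, the precision-weighted average.
Prior precision 1/σ₀² = 1/25 = 0.04; data precision n/σ² = 3/1 = 3.
θ̂ = (0.04·(-4) + 3·(-23/30)) / (0.04 + 3) = (-2.46)/3.04 = -123/152 ≈ -0.809.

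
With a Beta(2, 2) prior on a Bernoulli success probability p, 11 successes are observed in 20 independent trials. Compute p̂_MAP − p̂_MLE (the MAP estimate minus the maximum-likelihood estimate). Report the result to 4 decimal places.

Posterior is Beta(13, 11); MAP = (13−1)/(24−2) = 12/22 ≈ 0.54545.
MLE ignores the prior: p̂_MLE = k/n = 11/20 ≈ 0.55000.
Difference = 12/22 − 11/20 = -1/220 ≈ -0.0045.

MAP − MLE = -0.0045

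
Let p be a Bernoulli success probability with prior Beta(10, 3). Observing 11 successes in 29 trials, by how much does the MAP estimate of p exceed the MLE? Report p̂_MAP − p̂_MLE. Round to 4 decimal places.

MAP − MLE = 0.1207

Posterior is Beta(21, 21); MAP = (21−1)/(42−2) = 20/40 ≈ 0.50000.
MLE ignores the prior: p̂_MLE = k/n = 11/29 ≈ 0.37931.
Difference = 20/40 − 11/29 = 7/58 ≈ 0.1207.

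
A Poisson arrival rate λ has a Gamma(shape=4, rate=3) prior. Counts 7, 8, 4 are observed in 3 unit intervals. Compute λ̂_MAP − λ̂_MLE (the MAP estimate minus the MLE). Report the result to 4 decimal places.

Σxᵢ = 19. Posterior is Gamma(23, 6); MAP = (23−1)/6 = 22/6 ≈ 3.66667.
MLE = x̄ = 19/3 ≈ 6.33333.
Difference = 22/6 − 19/3 = -8/3 ≈ -2.6667.

MAP − MLE = -2.6667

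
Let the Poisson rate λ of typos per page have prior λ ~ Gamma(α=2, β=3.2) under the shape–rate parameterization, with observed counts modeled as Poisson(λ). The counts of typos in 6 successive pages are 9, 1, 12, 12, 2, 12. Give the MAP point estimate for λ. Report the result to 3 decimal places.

Σxᵢ = 9+1+12+12+2+12 = 48, with n = 6.
Posterior ∝ λe^(−3.2λ) · λ^48e^(−6λ) = λ^49e^(−9.2λ), i.e. Gamma(shape=50, rate=9.2).
The mode of a Gamma(a, b) with a ≥ 1 (shape–rate) is (a−1)/b = 49/9.2 ≈ 5.326.

λ̂_MAP = 5.326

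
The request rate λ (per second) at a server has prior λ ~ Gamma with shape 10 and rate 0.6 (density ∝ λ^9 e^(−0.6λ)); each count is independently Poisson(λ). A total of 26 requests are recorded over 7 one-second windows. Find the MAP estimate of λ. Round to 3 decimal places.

Σxᵢ = 26, n = 7.
Posterior ∝ λ^9e^(−0.6λ) · λ^26e^(−7λ) = λ^35e^(−7.6λ), i.e. Gamma(shape=36, rate=7.6).
The mode of a Gamma(a, b) with a ≥ 1 (shape–rate) is (a−1)/b = 35/7.6 ≈ 4.605.

λ̂_MAP = 4.605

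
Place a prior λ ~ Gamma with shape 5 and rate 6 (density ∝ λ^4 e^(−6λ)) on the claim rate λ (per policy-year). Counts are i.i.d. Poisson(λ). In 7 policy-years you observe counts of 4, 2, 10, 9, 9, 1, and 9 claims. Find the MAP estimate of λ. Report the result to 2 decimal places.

λ̂_MAP = 3.69

Σxᵢ = 4+2+10+9+9+1+9 = 44, with n = 7.
Posterior ∝ λ^4e^(−6λ) · λ^44e^(−7λ) = λ^48e^(−13λ), i.e. Gamma(shape=49, rate=13).
The mode of a Gamma(a, b) with a ≥ 1 (shape–rate) is (a−1)/b = 48/13 ≈ 3.69.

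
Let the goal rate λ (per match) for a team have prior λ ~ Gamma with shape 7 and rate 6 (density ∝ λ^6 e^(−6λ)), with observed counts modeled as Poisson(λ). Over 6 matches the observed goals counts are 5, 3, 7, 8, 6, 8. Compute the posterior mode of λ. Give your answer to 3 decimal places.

λ̂_MAP = 3.583

Σxᵢ = 5+3+7+8+6+8 = 37, with n = 6.
Posterior ∝ λ^6e^(−6λ) · λ^37e^(−6λ) = λ^43e^(−12λ), i.e. Gamma(shape=44, rate=12).
The mode of a Gamma(a, b) with a ≥ 1 (shape–rate) is (a−1)/b = 43/12 ≈ 3.583.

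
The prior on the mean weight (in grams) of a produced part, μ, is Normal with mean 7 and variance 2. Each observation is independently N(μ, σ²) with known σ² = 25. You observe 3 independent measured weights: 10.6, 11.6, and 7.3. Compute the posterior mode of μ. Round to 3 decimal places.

n = 3; x̄ = (10.6 + 11.6 + 7.3)/3 = 29.5/3 = 59/6 ≈ 9.8333.
For a Normal prior and Normal likelihood with known variance, the posterior is Normal; its mode equals its mean, the precision-weighted average.
Prior precision 1/σ₀² = 1/2 = 0.5; data precision n/σ² = 3/25 = 0.12.
μ̂ = (0.5·7 + 0.12·(59/6)) / (0.5 + 0.12) = 4.68/0.62 = 234/31 ≈ 7.548.

μ̂_MAP = 7.548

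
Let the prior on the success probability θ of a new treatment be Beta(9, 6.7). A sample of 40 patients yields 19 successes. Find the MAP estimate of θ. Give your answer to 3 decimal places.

Prior: Beta(9, 6.7).
Data: 19 successes in 40 trials. The binomial likelihood contributes θ^19(1−θ)^21, so the posterior is Beta(9+19, 6.7+21) = Beta(28, 27.7).
For Beta(a, b) with a, b > 1 the mode is (a−1)/(a+b−2) = 27/53.7 ≈ 0.503.

θ̂_MAP = 0.503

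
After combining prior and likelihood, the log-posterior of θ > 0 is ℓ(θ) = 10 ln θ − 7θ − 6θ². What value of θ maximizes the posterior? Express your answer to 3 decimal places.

θ̂_MAP = 0.667

ℓ'(θ) = 10/θ − 7 − 12θ. Setting this to zero and multiplying by θ: 12θ² + 7θ − 10 = 0.
θ = (−7 + √(7² + 4·12·10)) / (2·12) = (−7 + √529) / 24 = (−7 + 23)/24 = 2/3.
ℓ''(θ) = −10/θ² − 12 < 0, confirming a maximum.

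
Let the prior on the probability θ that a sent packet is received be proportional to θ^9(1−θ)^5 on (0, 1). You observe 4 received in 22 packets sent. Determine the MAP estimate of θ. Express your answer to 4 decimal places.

θ̂_MAP = 0.3611

The prior density ∝ θ^9(1−θ)^5 is the kernel of Beta(10, 6).
Data: 4 successes in 22 trials. The binomial likelihood contributes θ^4(1−θ)^18, so the posterior is Beta(10+4, 6+18) = Beta(14, 24).
For Beta(a, b) with a, b > 1 the mode is (a−1)/(a+b−2) = 13/36 ≈ 0.3611.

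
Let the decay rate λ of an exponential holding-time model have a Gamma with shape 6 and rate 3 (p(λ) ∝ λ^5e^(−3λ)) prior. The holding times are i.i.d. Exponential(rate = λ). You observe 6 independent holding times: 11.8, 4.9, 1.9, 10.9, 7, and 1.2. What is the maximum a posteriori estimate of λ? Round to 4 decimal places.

The Exponential(rate=λ) likelihood is ∝ λ^n e^(−λΣtᵢ). Here n = 6 and Σtᵢ = 11.8 + 4.9 + 1.9 + 10.9 + 7 + 1.2 = 37.7.
Posterior ∝ λ^5e^(−3λ) · λ^6e^(−37.7λ) = λ^11e^(−40.7λ), i.e. Gamma(12, 40.7).
Mode = (a−1)/b = 11/40.7 ≈ 0.2703.

λ̂_MAP = 0.2703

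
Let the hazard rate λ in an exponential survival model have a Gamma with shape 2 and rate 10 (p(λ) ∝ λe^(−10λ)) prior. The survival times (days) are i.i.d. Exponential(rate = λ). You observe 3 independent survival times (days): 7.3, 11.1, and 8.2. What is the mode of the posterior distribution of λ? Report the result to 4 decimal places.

The Exponential(rate=λ) likelihood is ∝ λ^n e^(−λΣtᵢ). Here n = 3 and Σtᵢ = 7.3 + 11.1 + 8.2 = 26.6.
Posterior ∝ λe^(−10λ) · λ^3e^(−26.6λ) = λ^4e^(−36.6λ), i.e. Gamma(5, 36.6).
Mode = (a−1)/b = 4/36.6 ≈ 0.1093.

λ̂_MAP = 0.1093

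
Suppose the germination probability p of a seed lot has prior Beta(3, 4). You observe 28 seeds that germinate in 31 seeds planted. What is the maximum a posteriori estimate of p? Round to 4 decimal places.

Prior: Beta(3, 4).
Data: 28 successes in 31 trials. The binomial likelihood contributes p^28(1−p)^3, so the posterior is Beta(3+28, 4+3) = Beta(31, 7).
For Beta(a, b) with a, b > 1 the mode is (a−1)/(a+b−2) = 30/36 ≈ 0.8333.

p̂_MAP = 0.8333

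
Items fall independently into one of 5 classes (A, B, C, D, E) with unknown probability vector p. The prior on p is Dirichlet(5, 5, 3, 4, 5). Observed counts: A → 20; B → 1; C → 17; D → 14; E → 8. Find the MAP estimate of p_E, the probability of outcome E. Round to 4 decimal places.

The posterior is Dirichlet(αᵢ + nᵢ) = Dirichlet(25, 6, 20, 18, 13).
For a Dirichlet(a₁,…,a_K) with all aᵢ > 1, the mode has j-th component (aⱼ − 1)/(Σaᵢ − K).
Here Σaᵢ = 82 and K = 5, so p_E = (13 − 1)/(82 − 5) = 12/77 ≈ 0.1558.

MAP estimate of p_E = 0.1558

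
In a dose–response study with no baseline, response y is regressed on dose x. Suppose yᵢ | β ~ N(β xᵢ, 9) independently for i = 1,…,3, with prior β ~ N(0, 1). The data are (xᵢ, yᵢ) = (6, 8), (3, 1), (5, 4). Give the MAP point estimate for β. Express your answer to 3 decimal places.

β̂_MAP = 0.899

log p(β | y) = −Σ(yᵢ − βxᵢ)²/(2·9) − β²/(2·1) + const.
Setting the derivative to zero: Σxᵢ(yᵢ − βxᵢ)/9 − β/1 = 0, so β = Σxᵢyᵢ / (Σxᵢ² + σ²/τ²).
Σxᵢyᵢ = 6·8 + 3·1 + 5·4 = 71; Σxᵢ² = 70; σ²/τ² = 9.
β̂_MAP = 71 / (70 + 9) = 71/79 ≈ 0.899.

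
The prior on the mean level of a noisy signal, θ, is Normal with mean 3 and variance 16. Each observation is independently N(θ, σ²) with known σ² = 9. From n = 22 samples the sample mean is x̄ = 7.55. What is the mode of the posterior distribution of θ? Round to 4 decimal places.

n = 22, x̄ = 7.55.
For a Normal prior and Normal likelihood with known variance, the posterior is Normal; its mode equals its mean, the precision-weighted average.
Prior precision 1/σ₀² = 1/16 = 0.0625; data precision n/σ² = 22/9.
θ̂ = (0.0625·3 + (22/9)·7.55) / (0.0625 + 22/9) = (13423/720)/(361/144) = 13423/1805 ≈ 7.4366.

θ̂_MAP = 7.4366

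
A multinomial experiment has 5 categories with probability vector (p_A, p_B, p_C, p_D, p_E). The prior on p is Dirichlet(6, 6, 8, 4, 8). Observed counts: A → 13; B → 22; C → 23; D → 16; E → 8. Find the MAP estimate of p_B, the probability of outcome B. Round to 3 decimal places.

MAP estimate of p_B = 0.248

The posterior is Dirichlet(αᵢ + nᵢ) = Dirichlet(19, 28, 31, 20, 16).
For a Dirichlet(a₁,…,a_K) with all aᵢ > 1, the mode has j-th component (aⱼ − 1)/(Σaᵢ − K).
Here Σaᵢ = 114 and K = 5, so p_B = (28 − 1)/(114 − 5) = 27/109 ≈ 0.248.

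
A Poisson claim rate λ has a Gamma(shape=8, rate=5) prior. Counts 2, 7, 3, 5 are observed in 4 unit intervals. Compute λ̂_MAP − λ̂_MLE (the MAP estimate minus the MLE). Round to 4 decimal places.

MAP − MLE = -1.5833

Σxᵢ = 17. Posterior is Gamma(25, 9); MAP = (25−1)/9 = 24/9 ≈ 2.66667.
MLE = x̄ = 17/4 ≈ 4.25000.
Difference = 24/9 − 17/4 = -19/12 ≈ -1.5833.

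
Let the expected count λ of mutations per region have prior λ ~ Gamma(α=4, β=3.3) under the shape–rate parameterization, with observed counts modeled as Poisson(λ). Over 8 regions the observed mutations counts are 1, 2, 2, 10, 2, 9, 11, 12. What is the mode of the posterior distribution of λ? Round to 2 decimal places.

λ̂_MAP = 4.60

Σxᵢ = 1+2+2+10+2+9+11+12 = 49, with n = 8.
Posterior ∝ λ^3e^(−3.3λ) · λ^49e^(−8λ) = λ^52e^(−11.3λ), i.e. Gamma(shape=53, rate=11.3).
The mode of a Gamma(a, b) with a ≥ 1 (shape–rate) is (a−1)/b = 52/11.3 ≈ 4.60.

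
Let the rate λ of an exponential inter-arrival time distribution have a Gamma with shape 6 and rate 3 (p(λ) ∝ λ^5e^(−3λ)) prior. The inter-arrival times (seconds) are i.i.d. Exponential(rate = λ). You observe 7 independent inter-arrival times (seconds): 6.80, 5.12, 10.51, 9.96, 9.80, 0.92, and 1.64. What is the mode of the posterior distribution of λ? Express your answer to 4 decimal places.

λ̂_MAP = 0.2513

The Exponential(rate=λ) likelihood is ∝ λ^n e^(−λΣtᵢ). Here n = 7 and Σtᵢ = 6.80 + 5.12 + 10.51 + 9.96 + 9.80 + 0.92 + 1.64 = 44.75.
Posterior ∝ λ^5e^(−3λ) · λ^7e^(−44.75λ) = λ^12e^(−47.75λ), i.e. Gamma(13, 47.75).
Mode = (a−1)/b = 12/47.75 ≈ 0.2513.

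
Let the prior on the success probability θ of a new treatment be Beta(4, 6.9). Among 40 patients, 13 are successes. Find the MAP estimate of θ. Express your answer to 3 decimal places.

θ̂_MAP = 0.327

Prior: Beta(4, 6.9).
Data: 13 successes in 40 trials. The binomial likelihood contributes θ^13(1−θ)^27, so the posterior is Beta(4+13, 6.9+27) = Beta(17, 33.9).
For Beta(a, b) with a, b > 1 the mode is (a−1)/(a+b−2) = 16/48.9 ≈ 0.327.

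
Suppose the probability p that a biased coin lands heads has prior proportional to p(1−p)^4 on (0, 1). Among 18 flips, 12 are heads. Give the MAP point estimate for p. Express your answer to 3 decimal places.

p̂_MAP = 0.565

The prior density ∝ p(1−p)^4 is the kernel of Beta(2, 5).
Data: 12 successes in 18 trials. The binomial likelihood contributes p^12(1−p)^6, so the posterior is Beta(2+12, 5+6) = Beta(14, 11).
For Beta(a, b) with a, b > 1 the mode is (a−1)/(a+b−2) = 13/23 ≈ 0.565.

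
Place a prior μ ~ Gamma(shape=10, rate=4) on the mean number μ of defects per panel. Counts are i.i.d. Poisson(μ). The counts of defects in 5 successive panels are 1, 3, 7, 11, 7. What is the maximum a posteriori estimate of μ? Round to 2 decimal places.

μ̂_MAP = 4.22

Σxᵢ = 1+3+7+11+7 = 29, with n = 5.
Posterior ∝ μ^9e^(−4μ) · μ^29e^(−5μ) = μ^38e^(−9μ), i.e. Gamma(shape=39, rate=9).
The mode of a Gamma(a, b) with a ≥ 1 (shape–rate) is (a−1)/b = 38/9 ≈ 4.22.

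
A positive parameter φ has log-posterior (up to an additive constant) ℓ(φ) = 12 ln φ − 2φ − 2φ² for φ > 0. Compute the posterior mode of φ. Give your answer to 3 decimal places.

φ̂_MAP = 1.500

ℓ'(φ) = 12/φ − 2 − 4φ. Setting this to zero and multiplying by φ: 4φ² + 2φ − 12 = 0.
φ = (−2 + √(2² + 4·4·12)) / (2·4) = (−2 + √196) / 8 = (−2 + 14)/8 = 3/2.
ℓ''(φ) = −12/φ² − 4 < 0, confirming a maximum.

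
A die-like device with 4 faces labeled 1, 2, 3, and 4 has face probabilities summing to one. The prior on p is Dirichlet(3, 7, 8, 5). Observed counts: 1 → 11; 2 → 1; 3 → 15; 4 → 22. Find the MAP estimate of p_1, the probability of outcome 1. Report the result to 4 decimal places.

The posterior is Dirichlet(αᵢ + nᵢ) = Dirichlet(14, 8, 23, 27).
For a Dirichlet(a₁,…,a_K) with all aᵢ > 1, the mode has j-th component (aⱼ − 1)/(Σaᵢ − K).
Here Σaᵢ = 72 and K = 4, so p_1 = (14 − 1)/(72 − 4) = 13/68 ≈ 0.1912.

MAP estimate: 0.1912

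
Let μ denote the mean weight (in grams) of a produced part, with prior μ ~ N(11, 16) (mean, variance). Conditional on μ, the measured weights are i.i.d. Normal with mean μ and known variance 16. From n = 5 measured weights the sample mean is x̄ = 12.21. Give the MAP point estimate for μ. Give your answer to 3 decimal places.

μ̂_MAP = 12.008

n = 5, x̄ = 12.21.
For a Normal prior and Normal likelihood with known variance, the posterior is Normal; its mode equals its mean, the precision-weighted average.
Prior precision 1/σ₀² = 1/16 = 0.0625; data precision n/σ² = 5/16 = 0.3125.
μ̂ = (0.0625·11 + 0.3125·12.21) / (0.0625 + 0.3125) = 4.503125/0.375 = 1441/120 ≈ 12.008.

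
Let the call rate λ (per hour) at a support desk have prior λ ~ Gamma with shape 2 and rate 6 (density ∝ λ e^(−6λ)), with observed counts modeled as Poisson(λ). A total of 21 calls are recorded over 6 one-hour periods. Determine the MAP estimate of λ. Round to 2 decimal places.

λ̂_MAP = 1.83

Σxᵢ = 21, n = 6.
Posterior ∝ λe^(−6λ) · λ^21e^(−6λ) = λ^22e^(−12λ), i.e. Gamma(shape=23, rate=12).
The mode of a Gamma(a, b) with a ≥ 1 (shape–rate) is (a−1)/b = 22/12 ≈ 1.83.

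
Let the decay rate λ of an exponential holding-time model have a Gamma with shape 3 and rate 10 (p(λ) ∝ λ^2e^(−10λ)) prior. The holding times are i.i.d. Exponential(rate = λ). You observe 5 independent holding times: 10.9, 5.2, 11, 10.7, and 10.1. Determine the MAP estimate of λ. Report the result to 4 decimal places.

λ̂_MAP = 0.1209

The Exponential(rate=λ) likelihood is ∝ λ^n e^(−λΣtᵢ). Here n = 5 and Σtᵢ = 10.9 + 5.2 + 11 + 10.7 + 10.1 = 47.9.
Posterior ∝ λ^2e^(−10λ) · λ^5e^(−47.9λ) = λ^7e^(−57.9λ), i.e. Gamma(8, 57.9).
Mode = (a−1)/b = 7/57.9 ≈ 0.1209.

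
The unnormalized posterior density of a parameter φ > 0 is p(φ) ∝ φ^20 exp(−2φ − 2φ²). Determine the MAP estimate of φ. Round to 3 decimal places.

φ̂_MAP = 2.000

ℓ'(φ) = 20/φ − 2 − 4φ. Setting this to zero and multiplying by φ: 4φ² + 2φ − 20 = 0.
φ = (−2 + √(2² + 4·4·20)) / (2·4) = (−2 + √324) / 8 = (−2 + 18)/8 = 2.
ℓ''(φ) = −20/φ² − 4 < 0, confirming a maximum.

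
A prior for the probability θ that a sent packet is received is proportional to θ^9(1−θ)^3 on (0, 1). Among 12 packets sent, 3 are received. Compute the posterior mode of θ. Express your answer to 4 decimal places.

The prior density ∝ θ^9(1−θ)^3 is the kernel of Beta(10, 4).
Data: 3 successes in 12 trials. The binomial likelihood contributes θ^3(1−θ)^9, so the posterior is Beta(10+3, 4+9) = Beta(13, 13).
For Beta(a, b) with a, b > 1 the mode is (a−1)/(a+b−2) = 12/24 ≈ 0.5000.

θ̂_MAP = 0.5000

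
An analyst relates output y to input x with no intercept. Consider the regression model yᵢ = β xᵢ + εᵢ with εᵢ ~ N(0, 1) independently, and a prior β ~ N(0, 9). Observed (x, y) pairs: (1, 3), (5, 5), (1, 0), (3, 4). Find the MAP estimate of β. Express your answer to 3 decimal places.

β̂_MAP = 1.108

log p(β | y) = −Σ(yᵢ − βxᵢ)²/(2·1) − β²/(2·9) + const.
Setting the derivative to zero: Σxᵢ(yᵢ − βxᵢ)/1 − β/9 = 0, so β = Σxᵢyᵢ / (Σxᵢ² + σ²/τ²).
Σxᵢyᵢ = 1·3 + 5·5 + 1·0 + 3·4 = 40; Σxᵢ² = 36; σ²/τ² = 1/9.
β̂_MAP = 40 / (36 + 1/9) = 40/(325/9) = 72/65 ≈ 1.108.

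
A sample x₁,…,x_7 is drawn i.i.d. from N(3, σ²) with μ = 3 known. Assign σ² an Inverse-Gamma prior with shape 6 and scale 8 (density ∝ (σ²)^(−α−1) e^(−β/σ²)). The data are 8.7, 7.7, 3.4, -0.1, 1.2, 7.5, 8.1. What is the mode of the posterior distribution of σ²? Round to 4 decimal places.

σ̂²_MAP = 6.1833

Sum of squared deviations about the known mean: SS = (8.7−3)² + (7.7−3)² + (3.4−3)² + (-0.1−3)² + (1.2−3)² + (7.5−3)² + (8.1−3)² = 113.85.
The Normal likelihood contributes (σ²)^(−n/2) exp(−SS/(2σ²)), so the posterior is Inverse-Gamma(α + n/2, β + SS/2) = Inverse-Gamma(9.5, 64.925).
The mode of Inverse-Gamma(a, b) is b/(a+1) = 64.925/10.5 ≈ 6.1833.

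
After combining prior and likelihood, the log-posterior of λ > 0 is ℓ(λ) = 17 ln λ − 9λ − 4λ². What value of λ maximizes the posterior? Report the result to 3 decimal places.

ℓ'(λ) = 17/λ − 9 − 8λ. Setting this to zero and multiplying by λ: 8λ² + 9λ − 17 = 0.
λ = (−9 + √(9² + 4·8·17)) / (2·8) = (−9 + √625) / 16 = (−9 + 25)/16 = 1.
ℓ''(λ) = −17/λ² − 8 < 0, confirming a maximum.

λ̂_MAP = 1.000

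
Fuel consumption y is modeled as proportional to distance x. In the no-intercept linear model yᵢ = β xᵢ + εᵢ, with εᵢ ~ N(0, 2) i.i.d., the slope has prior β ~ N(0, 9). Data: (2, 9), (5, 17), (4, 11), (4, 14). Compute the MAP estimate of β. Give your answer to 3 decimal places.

β̂_MAP = 3.316

log p(β | y) = −Σ(yᵢ − βxᵢ)²/(2·2) − β²/(2·9) + const.
Setting the derivative to zero: Σxᵢ(yᵢ − βxᵢ)/2 − β/9 = 0, so β = Σxᵢyᵢ / (Σxᵢ² + σ²/τ²).
Σxᵢyᵢ = 2·9 + 5·17 + 4·11 + 4·14 = 203; Σxᵢ² = 61; σ²/τ² = 2/9.
β̂_MAP = 203 / (61 + 2/9) = 203/(551/9) = 63/19 ≈ 3.316.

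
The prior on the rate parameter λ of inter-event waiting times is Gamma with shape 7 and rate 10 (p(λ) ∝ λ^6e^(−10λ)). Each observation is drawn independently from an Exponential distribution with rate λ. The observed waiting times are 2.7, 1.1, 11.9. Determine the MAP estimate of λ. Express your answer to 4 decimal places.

λ̂_MAP = 0.3502

The Exponential(rate=λ) likelihood is ∝ λ^n e^(−λΣtᵢ). Here n = 3 and Σtᵢ = 2.7 + 1.1 + 11.9 = 15.7.
Posterior ∝ λ^6e^(−10λ) · λ^3e^(−15.7λ) = λ^9e^(−25.7λ), i.e. Gamma(10, 25.7).
Mode = (a−1)/b = 9/25.7 ≈ 0.3502.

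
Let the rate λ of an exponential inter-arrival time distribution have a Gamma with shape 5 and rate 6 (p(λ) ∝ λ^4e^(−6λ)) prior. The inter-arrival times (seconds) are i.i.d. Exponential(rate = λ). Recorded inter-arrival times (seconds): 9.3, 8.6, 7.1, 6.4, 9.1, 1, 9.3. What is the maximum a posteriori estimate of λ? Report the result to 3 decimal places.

λ̂_MAP = 0.194

The Exponential(rate=λ) likelihood is ∝ λ^n e^(−λΣtᵢ). Here n = 7 and Σtᵢ = 9.3 + 8.6 + 7.1 + 6.4 + 9.1 + 1 + 9.3 = 50.8.
Posterior ∝ λ^4e^(−6λ) · λ^7e^(−50.8λ) = λ^11e^(−56.8λ), i.e. Gamma(12, 56.8).
Mode = (a−1)/b = 11/56.8 ≈ 0.194.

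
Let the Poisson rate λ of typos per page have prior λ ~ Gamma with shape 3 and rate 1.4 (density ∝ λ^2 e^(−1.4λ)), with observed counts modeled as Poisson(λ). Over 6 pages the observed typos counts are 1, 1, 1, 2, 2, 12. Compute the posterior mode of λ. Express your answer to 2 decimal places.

Σxᵢ = 1+1+1+2+2+12 = 19, with n = 6.
Posterior ∝ λ^2e^(−1.4λ) · λ^19e^(−6λ) = λ^21e^(−7.4λ), i.e. Gamma(shape=22, rate=7.4).
The mode of a Gamma(a, b) with a ≥ 1 (shape–rate) is (a−1)/b = 21/7.4 ≈ 2.84.

λ̂_MAP = 2.84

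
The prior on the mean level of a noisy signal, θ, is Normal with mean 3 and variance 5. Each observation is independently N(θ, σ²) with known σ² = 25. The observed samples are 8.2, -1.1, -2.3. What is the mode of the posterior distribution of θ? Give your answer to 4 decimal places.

θ̂_MAP = 2.4750

n = 3; x̄ = (8.2 + (-1.1) + (-2.3))/3 = 4.8/3 = 1.6.
For a Normal prior and Normal likelihood with known variance, the posterior is Normal; its mode equals its mean, the precision-weighted average.
Prior precision 1/σ₀² = 1/5 = 0.2; data precision n/σ² = 3/25 = 0.12.
θ̂ = (0.2·3 + 0.12·1.6) / (0.2 + 0.12) = 0.792/0.32 = 2.4750.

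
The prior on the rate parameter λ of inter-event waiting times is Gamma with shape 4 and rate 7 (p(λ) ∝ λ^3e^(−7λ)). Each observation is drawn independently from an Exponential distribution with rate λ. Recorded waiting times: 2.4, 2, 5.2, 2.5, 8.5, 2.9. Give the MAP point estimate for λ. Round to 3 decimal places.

The Exponential(rate=λ) likelihood is ∝ λ^n e^(−λΣtᵢ). Here n = 6 and Σtᵢ = 2.4 + 2 + 5.2 + 2.5 + 8.5 + 2.9 = 23.5.
Posterior ∝ λ^3e^(−7λ) · λ^6e^(−23.5λ) = λ^9e^(−30.5λ), i.e. Gamma(10, 30.5).
Mode = (a−1)/b = 9/30.5 ≈ 0.295.

λ̂_MAP = 0.295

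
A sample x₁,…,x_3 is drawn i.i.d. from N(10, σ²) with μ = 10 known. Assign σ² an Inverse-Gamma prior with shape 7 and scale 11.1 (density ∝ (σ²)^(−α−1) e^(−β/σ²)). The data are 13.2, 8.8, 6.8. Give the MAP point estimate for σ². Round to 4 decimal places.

Sum of squared deviations about the known mean: SS = (13.2−10)² + (8.8−10)² + (6.8−10)² = 21.92.
The Normal likelihood contributes (σ²)^(−n/2) exp(−SS/(2σ²)), so the posterior is Inverse-Gamma(α + n/2, β + SS/2) = Inverse-Gamma(8.5, 22.06).
The mode of Inverse-Gamma(a, b) is b/(a+1) = 22.06/9.5 ≈ 2.3221.

σ̂²_MAP = 2.3221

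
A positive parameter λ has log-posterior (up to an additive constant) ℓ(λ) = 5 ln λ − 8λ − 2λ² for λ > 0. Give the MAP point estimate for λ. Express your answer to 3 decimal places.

λ̂_MAP = 0.500

ℓ'(λ) = 5/λ − 8 − 4λ. Setting this to zero and multiplying by λ: 4λ² + 8λ − 5 = 0.
λ = (−8 + √(8² + 4·4·5)) / (2·4) = (−8 + √144) / 8 = (−8 + 12)/8 = 1/2.
ℓ''(λ) = −5/λ² − 4 < 0, confirming a maximum.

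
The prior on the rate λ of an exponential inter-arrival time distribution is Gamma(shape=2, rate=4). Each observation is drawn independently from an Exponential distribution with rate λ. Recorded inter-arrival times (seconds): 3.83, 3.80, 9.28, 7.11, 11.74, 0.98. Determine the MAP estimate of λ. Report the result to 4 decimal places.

λ̂_MAP = 0.1718

The Exponential(rate=λ) likelihood is ∝ λ^n e^(−λΣtᵢ). Here n = 6 and Σtᵢ = 3.83 + 3.80 + 9.28 + 7.11 + 11.74 + 0.98 = 36.74.
Posterior ∝ λe^(−4λ) · λ^6e^(−36.74λ) = λ^7e^(−40.74λ), i.e. Gamma(8, 40.74).
Mode = (a−1)/b = 7/40.74 ≈ 0.1718.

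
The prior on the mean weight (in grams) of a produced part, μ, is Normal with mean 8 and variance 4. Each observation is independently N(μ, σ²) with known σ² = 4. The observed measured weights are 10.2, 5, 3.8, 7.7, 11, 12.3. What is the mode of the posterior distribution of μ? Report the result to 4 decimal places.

μ̂_MAP = 8.2857

n = 6; x̄ = (10.2 + 5 + 3.8 + 7.7 + 11 + 12.3)/6 = 50/6 = 25/3 ≈ 8.3333.
For a Normal prior and Normal likelihood with known variance, the posterior is Normal; its mode equals its mean, the precision-weighted average.
Prior precision 1/σ₀² = 1/4 = 0.25; data precision n/σ² = 6/4 = 1.5.
μ̂ = (0.25·8 + 1.5·(25/3)) / (0.25 + 1.5) = 14.5/1.75 = 58/7 ≈ 8.2857.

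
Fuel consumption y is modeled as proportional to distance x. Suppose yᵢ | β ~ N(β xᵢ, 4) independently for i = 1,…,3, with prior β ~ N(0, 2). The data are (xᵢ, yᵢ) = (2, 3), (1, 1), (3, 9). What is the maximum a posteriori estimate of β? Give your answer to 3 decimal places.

β̂_MAP = 2.125

log p(β | y) = −Σ(yᵢ − βxᵢ)²/(2·4) − β²/(2·2) + const.
Setting the derivative to zero: Σxᵢ(yᵢ − βxᵢ)/4 − β/2 = 0, so β = Σxᵢyᵢ / (Σxᵢ² + σ²/τ²).
Σxᵢyᵢ = 2·3 + 1·1 + 3·9 = 34; Σxᵢ² = 14; σ²/τ² = 2.
β̂_MAP = 34 / (14 + 2) = 34/16 ≈ 2.125.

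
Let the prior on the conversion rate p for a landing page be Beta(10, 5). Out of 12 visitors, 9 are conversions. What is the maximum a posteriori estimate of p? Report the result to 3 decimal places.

p̂_MAP = 0.720

Prior: Beta(10, 5).
Data: 9 successes in 12 trials. The binomial likelihood contributes p^9(1−p)^3, so the posterior is Beta(10+9, 5+3) = Beta(19, 8).
For Beta(a, b) with a, b > 1 the mode is (a−1)/(a+b−2) = 18/25 ≈ 0.720.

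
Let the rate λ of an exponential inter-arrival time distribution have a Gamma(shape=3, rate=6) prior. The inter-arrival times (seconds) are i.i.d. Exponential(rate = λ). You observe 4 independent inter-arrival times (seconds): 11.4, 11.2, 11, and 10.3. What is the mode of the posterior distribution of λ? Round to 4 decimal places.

λ̂_MAP = 0.1202

The Exponential(rate=λ) likelihood is ∝ λ^n e^(−λΣtᵢ). Here n = 4 and Σtᵢ = 11.4 + 11.2 + 11 + 10.3 = 43.9.
Posterior ∝ λ^2e^(−6λ) · λ^4e^(−43.9λ) = λ^6e^(−49.9λ), i.e. Gamma(7, 49.9).
Mode = (a−1)/b = 6/49.9 ≈ 0.1202.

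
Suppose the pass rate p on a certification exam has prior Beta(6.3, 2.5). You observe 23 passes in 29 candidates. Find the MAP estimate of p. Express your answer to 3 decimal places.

Prior: Beta(6.3, 2.5).
Data: 23 successes in 29 trials. The binomial likelihood contributes p^23(1−p)^6, so the posterior is Beta(6.3+23, 2.5+6) = Beta(29.3, 8.5).
For Beta(a, b) with a, b > 1 the mode is (a−1)/(a+b−2) = 28.3/35.8 ≈ 0.791.

p̂_MAP = 0.791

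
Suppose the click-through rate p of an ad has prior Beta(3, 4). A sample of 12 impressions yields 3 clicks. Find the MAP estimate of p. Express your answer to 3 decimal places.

p̂_MAP = 0.294

Prior: Beta(3, 4).
Data: 3 successes in 12 trials. The binomial likelihood contributes p^3(1−p)^9, so the posterior is Beta(3+3, 4+9) = Beta(6, 13).
For Beta(a, b) with a, b > 1 the mode is (a−1)/(a+b−2) = 5/17 ≈ 0.294.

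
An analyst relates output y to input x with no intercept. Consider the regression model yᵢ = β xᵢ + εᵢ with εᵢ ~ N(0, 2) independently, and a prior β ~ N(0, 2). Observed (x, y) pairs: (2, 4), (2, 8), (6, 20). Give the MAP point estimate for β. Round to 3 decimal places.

log p(β | y) = −Σ(yᵢ − βxᵢ)²/(2·2) − β²/(2·2) + const.
Setting the derivative to zero: Σxᵢ(yᵢ − βxᵢ)/2 − β/2 = 0, so β = Σxᵢyᵢ / (Σxᵢ² + σ²/τ²).
Σxᵢyᵢ = 2·4 + 2·8 + 6·20 = 144; Σxᵢ² = 44; σ²/τ² = 1.
β̂_MAP = 144 / (44 + 1) = 144/45 ≈ 3.200.

β̂_MAP = 3.200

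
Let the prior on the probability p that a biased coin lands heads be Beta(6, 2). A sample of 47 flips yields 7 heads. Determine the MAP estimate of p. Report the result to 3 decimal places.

Prior: Beta(6, 2).
Data: 7 successes in 47 trials. The binomial likelihood contributes p^7(1−p)^40, so the posterior is Beta(6+7, 2+40) = Beta(13, 42).
For Beta(a, b) with a, b > 1 the mode is (a−1)/(a+b−2) = 12/53 ≈ 0.226.

p̂_MAP = 0.226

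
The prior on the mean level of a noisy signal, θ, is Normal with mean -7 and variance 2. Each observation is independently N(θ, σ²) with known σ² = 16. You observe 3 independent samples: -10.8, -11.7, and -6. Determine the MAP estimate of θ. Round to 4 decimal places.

θ̂_MAP = -7.6818

n = 3; x̄ = ((-10.8) + (-11.7) + (-6))/3 = -28.5/3 = -9.5.
For a Normal prior and Normal likelihood with known variance, the posterior is Normal; its mode equals its mean, the precision-weighted average.
Prior precision 1/σ₀² = 1/2 = 0.5; data precision n/σ² = 3/16 = 0.1875.
θ̂ = (0.5·(-7) + 0.1875·(-9.5)) / (0.5 + 0.1875) = (-5.28125)/0.6875 = -169/22 ≈ -7.6818.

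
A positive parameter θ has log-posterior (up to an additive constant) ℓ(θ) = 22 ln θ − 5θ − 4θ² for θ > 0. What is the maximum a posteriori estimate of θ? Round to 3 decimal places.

ℓ'(θ) = 22/θ − 5 − 8θ. Setting this to zero and multiplying by θ: 8θ² + 5θ − 22 = 0.
θ = (−5 + √(5² + 4·8·22)) / (2·8) = (−5 + √729) / 16 = (−5 + 27)/16 = 11/8.
ℓ''(θ) = −22/θ² − 8 < 0, confirming a maximum.

θ̂_MAP = 1.375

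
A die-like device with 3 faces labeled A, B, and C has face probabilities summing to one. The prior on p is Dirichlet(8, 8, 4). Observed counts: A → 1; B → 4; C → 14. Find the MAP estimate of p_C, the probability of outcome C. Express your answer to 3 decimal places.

MAP estimate of p_C = 0.472

The posterior is Dirichlet(αᵢ + nᵢ) = Dirichlet(9, 12, 18).
For a Dirichlet(a₁,…,a_K) with all aᵢ > 1, the mode has j-th component (aⱼ − 1)/(Σaᵢ − K).
Here Σaᵢ = 39 and K = 3, so p_C = (18 − 1)/(39 − 3) = 17/36 ≈ 0.472.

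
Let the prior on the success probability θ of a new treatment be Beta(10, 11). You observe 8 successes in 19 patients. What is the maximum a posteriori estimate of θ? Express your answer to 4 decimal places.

Prior: Beta(10, 11).
Data: 8 successes in 19 trials. The binomial likelihood contributes θ^8(1−θ)^11, so the posterior is Beta(10+8, 11+11) = Beta(18, 22).
For Beta(a, b) with a, b > 1 the mode is (a−1)/(a+b−2) = 17/38 ≈ 0.4474.

θ̂_MAP = 0.4474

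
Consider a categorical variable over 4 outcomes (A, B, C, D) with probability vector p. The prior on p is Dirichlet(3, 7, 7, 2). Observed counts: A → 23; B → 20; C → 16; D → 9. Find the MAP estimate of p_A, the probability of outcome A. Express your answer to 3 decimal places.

The posterior is Dirichlet(αᵢ + nᵢ) = Dirichlet(26, 27, 23, 11).
For a Dirichlet(a₁,…,a_K) with all aᵢ > 1, the mode has j-th component (aⱼ − 1)/(Σaᵢ − K).
Here Σaᵢ = 87 and K = 4, so p_A = (26 − 1)/(87 − 4) = 25/83 ≈ 0.301.

MAP estimate of p_A = 0.301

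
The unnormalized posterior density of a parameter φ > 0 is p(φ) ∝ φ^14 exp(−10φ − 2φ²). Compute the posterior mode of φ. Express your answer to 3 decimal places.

ℓ'(φ) = 14/φ − 10 − 4φ. Setting this to zero and multiplying by φ: 4φ² + 10φ − 14 = 0.
φ = (−10 + √(10² + 4·4·14)) / (2·4) = (−10 + √324) / 8 = (−10 + 18)/8 = 1.
ℓ''(φ) = −14/φ² − 4 < 0, confirming a maximum.

φ̂_MAP = 1.000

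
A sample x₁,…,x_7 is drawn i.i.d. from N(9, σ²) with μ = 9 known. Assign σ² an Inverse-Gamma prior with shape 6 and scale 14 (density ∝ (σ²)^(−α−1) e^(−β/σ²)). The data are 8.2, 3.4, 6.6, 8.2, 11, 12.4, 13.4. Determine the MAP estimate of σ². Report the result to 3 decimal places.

Sum of squared deviations about the known mean: SS = (8.2−9)² + (3.4−9)² + (6.6−9)² + (8.2−9)² + (11−9)² + (12.4−9)² + (13.4−9)² = 73.32.
The Normal likelihood contributes (σ²)^(−n/2) exp(−SS/(2σ²)), so the posterior is Inverse-Gamma(α + n/2, β + SS/2) = Inverse-Gamma(9.5, 50.66).
The mode of Inverse-Gamma(a, b) is b/(a+1) = 50.66/10.5 ≈ 4.825.

σ̂²_MAP = 4.825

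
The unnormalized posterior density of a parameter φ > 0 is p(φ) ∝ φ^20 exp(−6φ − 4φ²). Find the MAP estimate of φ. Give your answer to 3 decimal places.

ℓ'(φ) = 20/φ − 6 − 8φ. Setting this to zero and multiplying by φ: 8φ² + 6φ − 20 = 0.
φ = (−6 + √(6² + 4·8·20)) / (2·8) = (−6 + √676) / 16 = (−6 + 26)/16 = 5/4.
ℓ''(φ) = −20/φ² − 8 < 0, confirming a maximum.

φ̂_MAP = 1.250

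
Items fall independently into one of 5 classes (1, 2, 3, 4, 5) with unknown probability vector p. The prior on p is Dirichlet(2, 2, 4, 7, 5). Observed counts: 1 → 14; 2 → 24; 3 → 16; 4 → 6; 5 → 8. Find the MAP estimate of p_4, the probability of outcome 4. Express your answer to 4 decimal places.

MAP estimate: 0.1446

The posterior is Dirichlet(αᵢ + nᵢ) = Dirichlet(16, 26, 20, 13, 13).
For a Dirichlet(a₁,…,a_K) with all aᵢ > 1, the mode has j-th component (aⱼ − 1)/(Σaᵢ − K).
Here Σaᵢ = 88 and K = 5, so p_4 = (13 − 1)/(88 − 5) = 12/83 ≈ 0.1446.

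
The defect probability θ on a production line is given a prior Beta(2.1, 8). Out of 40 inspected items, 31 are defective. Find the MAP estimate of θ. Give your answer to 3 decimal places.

θ̂_MAP = 0.667

Prior: Beta(2.1, 8).
Data: 31 successes in 40 trials. The binomial likelihood contributes θ^31(1−θ)^9, so the posterior is Beta(2.1+31, 8+9) = Beta(33.1, 17).
For Beta(a, b) with a, b > 1 the mode is (a−1)/(a+b−2) = 32.1/48.1 ≈ 0.667.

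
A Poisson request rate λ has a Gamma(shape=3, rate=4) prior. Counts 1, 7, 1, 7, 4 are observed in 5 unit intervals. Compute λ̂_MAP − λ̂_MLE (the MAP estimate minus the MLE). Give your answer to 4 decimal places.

MAP − MLE = -1.5556

Σxᵢ = 20. Posterior is Gamma(23, 9); MAP = (23−1)/9 = 22/9 ≈ 2.44444.
MLE = x̄ = 20/5 ≈ 4.00000.
Difference = 22/9 − 20/5 = -14/9 ≈ -1.5556.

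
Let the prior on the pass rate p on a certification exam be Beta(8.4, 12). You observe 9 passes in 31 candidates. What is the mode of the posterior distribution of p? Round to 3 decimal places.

Prior: Beta(8.4, 12).
Data: 9 successes in 31 trials. The binomial likelihood contributes p^9(1−p)^22, so the posterior is Beta(8.4+9, 12+22) = Beta(17.4, 34).
For Beta(a, b) with a, b > 1 the mode is (a−1)/(a+b−2) = 16.4/49.4 ≈ 0.332.

p̂_MAP = 0.332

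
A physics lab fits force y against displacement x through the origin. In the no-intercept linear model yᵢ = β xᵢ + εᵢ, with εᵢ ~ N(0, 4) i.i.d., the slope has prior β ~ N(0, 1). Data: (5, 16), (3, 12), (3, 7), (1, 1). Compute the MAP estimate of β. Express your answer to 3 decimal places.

log p(β | y) = −Σ(yᵢ − βxᵢ)²/(2·4) − β²/(2·1) + const.
Setting the derivative to zero: Σxᵢ(yᵢ − βxᵢ)/4 − β/1 = 0, so β = Σxᵢyᵢ / (Σxᵢ² + σ²/τ²).
Σxᵢyᵢ = 5·16 + 3·12 + 3·7 + 1·1 = 138; Σxᵢ² = 44; σ²/τ² = 4.
β̂_MAP = 138 / (44 + 4) = 138/48 ≈ 2.875.

β̂_MAP = 2.875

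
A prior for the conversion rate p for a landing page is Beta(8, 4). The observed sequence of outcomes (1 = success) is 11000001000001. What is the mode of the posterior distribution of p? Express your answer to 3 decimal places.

p̂_MAP = 0.458

Prior: Beta(8, 4).
Data: 4 successes in 14 trials (from the sequence). The binomial likelihood contributes p^4(1−p)^10, so the posterior is Beta(8+4, 4+10) = Beta(12, 14).
For Beta(a, b) with a, b > 1 the mode is (a−1)/(a+b−2) = 11/24 ≈ 0.458.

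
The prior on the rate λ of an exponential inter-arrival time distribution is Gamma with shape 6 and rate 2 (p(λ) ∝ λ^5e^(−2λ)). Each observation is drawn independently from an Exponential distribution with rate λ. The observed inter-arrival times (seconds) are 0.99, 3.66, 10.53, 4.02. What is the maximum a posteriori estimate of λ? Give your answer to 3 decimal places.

The Exponential(rate=λ) likelihood is ∝ λ^n e^(−λΣtᵢ). Here n = 4 and Σtᵢ = 0.99 + 3.66 + 10.53 + 4.02 = 19.20.
Posterior ∝ λ^5e^(−2λ) · λ^4e^(−19.20λ) = λ^9e^(−21.20λ), i.e. Gamma(10, 21.20).
Mode = (a−1)/b = 9/21.20 ≈ 0.425.

λ̂_MAP = 0.425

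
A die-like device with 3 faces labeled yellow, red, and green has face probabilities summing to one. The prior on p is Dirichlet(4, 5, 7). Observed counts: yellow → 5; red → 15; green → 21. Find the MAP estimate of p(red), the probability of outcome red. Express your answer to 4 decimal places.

MAP estimate of p(red) = 0.3519

The posterior is Dirichlet(αᵢ + nᵢ) = Dirichlet(9, 20, 28).
For a Dirichlet(a₁,…,a_K) with all aᵢ > 1, the mode has j-th component (aⱼ − 1)/(Σaᵢ − K).
Here Σaᵢ = 57 and K = 3, so p(red) = (20 − 1)/(57 − 3) = 19/54 ≈ 0.3519.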